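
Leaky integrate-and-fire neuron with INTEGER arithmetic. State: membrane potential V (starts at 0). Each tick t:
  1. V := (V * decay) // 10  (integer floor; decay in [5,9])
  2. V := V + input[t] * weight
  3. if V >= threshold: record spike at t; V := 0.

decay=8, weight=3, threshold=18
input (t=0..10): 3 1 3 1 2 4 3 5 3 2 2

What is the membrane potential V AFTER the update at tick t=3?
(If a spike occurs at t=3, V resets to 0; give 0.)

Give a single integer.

Answer: 16

Derivation:
t=0: input=3 -> V=9
t=1: input=1 -> V=10
t=2: input=3 -> V=17
t=3: input=1 -> V=16
t=4: input=2 -> V=0 FIRE
t=5: input=4 -> V=12
t=6: input=3 -> V=0 FIRE
t=7: input=5 -> V=15
t=8: input=3 -> V=0 FIRE
t=9: input=2 -> V=6
t=10: input=2 -> V=10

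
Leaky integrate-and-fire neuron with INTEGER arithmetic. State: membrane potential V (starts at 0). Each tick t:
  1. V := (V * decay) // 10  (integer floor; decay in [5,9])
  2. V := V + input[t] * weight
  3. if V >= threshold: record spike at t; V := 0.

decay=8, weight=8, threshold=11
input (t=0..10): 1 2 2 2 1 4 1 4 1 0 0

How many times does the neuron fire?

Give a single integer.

Answer: 5

Derivation:
t=0: input=1 -> V=8
t=1: input=2 -> V=0 FIRE
t=2: input=2 -> V=0 FIRE
t=3: input=2 -> V=0 FIRE
t=4: input=1 -> V=8
t=5: input=4 -> V=0 FIRE
t=6: input=1 -> V=8
t=7: input=4 -> V=0 FIRE
t=8: input=1 -> V=8
t=9: input=0 -> V=6
t=10: input=0 -> V=4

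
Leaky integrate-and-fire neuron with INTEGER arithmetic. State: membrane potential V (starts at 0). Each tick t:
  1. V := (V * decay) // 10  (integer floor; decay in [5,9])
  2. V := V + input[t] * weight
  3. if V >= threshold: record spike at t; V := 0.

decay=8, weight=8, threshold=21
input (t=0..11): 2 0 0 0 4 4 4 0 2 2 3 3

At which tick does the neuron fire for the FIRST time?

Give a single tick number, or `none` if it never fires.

Answer: 4

Derivation:
t=0: input=2 -> V=16
t=1: input=0 -> V=12
t=2: input=0 -> V=9
t=3: input=0 -> V=7
t=4: input=4 -> V=0 FIRE
t=5: input=4 -> V=0 FIRE
t=6: input=4 -> V=0 FIRE
t=7: input=0 -> V=0
t=8: input=2 -> V=16
t=9: input=2 -> V=0 FIRE
t=10: input=3 -> V=0 FIRE
t=11: input=3 -> V=0 FIRE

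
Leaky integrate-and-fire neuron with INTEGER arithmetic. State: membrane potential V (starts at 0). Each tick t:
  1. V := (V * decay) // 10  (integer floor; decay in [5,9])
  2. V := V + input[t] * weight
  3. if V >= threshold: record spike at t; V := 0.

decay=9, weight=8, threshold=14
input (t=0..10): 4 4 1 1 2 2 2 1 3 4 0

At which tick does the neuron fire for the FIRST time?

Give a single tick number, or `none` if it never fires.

Answer: 0

Derivation:
t=0: input=4 -> V=0 FIRE
t=1: input=4 -> V=0 FIRE
t=2: input=1 -> V=8
t=3: input=1 -> V=0 FIRE
t=4: input=2 -> V=0 FIRE
t=5: input=2 -> V=0 FIRE
t=6: input=2 -> V=0 FIRE
t=7: input=1 -> V=8
t=8: input=3 -> V=0 FIRE
t=9: input=4 -> V=0 FIRE
t=10: input=0 -> V=0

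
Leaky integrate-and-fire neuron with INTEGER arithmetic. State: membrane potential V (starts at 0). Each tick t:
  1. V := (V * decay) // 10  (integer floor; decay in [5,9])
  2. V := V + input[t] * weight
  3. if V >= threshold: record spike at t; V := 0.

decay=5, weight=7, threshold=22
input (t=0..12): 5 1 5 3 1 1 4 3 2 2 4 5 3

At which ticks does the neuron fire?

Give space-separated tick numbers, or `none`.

Answer: 0 2 6 8 10 11

Derivation:
t=0: input=5 -> V=0 FIRE
t=1: input=1 -> V=7
t=2: input=5 -> V=0 FIRE
t=3: input=3 -> V=21
t=4: input=1 -> V=17
t=5: input=1 -> V=15
t=6: input=4 -> V=0 FIRE
t=7: input=3 -> V=21
t=8: input=2 -> V=0 FIRE
t=9: input=2 -> V=14
t=10: input=4 -> V=0 FIRE
t=11: input=5 -> V=0 FIRE
t=12: input=3 -> V=21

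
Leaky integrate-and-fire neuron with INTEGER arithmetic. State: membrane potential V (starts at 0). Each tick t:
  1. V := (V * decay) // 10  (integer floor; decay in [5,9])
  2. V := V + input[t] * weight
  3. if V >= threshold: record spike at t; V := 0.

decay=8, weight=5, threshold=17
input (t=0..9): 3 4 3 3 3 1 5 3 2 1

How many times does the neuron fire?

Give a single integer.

Answer: 5

Derivation:
t=0: input=3 -> V=15
t=1: input=4 -> V=0 FIRE
t=2: input=3 -> V=15
t=3: input=3 -> V=0 FIRE
t=4: input=3 -> V=15
t=5: input=1 -> V=0 FIRE
t=6: input=5 -> V=0 FIRE
t=7: input=3 -> V=15
t=8: input=2 -> V=0 FIRE
t=9: input=1 -> V=5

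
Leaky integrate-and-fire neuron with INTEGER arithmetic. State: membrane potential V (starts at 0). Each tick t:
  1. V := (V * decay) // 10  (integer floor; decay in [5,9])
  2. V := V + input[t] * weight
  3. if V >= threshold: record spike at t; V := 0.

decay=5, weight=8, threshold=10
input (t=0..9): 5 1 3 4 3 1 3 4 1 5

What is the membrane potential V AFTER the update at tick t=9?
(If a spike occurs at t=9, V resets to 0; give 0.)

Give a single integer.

Answer: 0

Derivation:
t=0: input=5 -> V=0 FIRE
t=1: input=1 -> V=8
t=2: input=3 -> V=0 FIRE
t=3: input=4 -> V=0 FIRE
t=4: input=3 -> V=0 FIRE
t=5: input=1 -> V=8
t=6: input=3 -> V=0 FIRE
t=7: input=4 -> V=0 FIRE
t=8: input=1 -> V=8
t=9: input=5 -> V=0 FIRE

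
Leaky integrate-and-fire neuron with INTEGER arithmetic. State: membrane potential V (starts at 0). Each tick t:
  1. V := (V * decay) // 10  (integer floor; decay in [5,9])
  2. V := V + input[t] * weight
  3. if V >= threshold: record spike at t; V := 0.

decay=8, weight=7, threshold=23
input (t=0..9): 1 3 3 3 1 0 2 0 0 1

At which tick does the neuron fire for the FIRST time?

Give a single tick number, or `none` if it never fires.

t=0: input=1 -> V=7
t=1: input=3 -> V=0 FIRE
t=2: input=3 -> V=21
t=3: input=3 -> V=0 FIRE
t=4: input=1 -> V=7
t=5: input=0 -> V=5
t=6: input=2 -> V=18
t=7: input=0 -> V=14
t=8: input=0 -> V=11
t=9: input=1 -> V=15

Answer: 1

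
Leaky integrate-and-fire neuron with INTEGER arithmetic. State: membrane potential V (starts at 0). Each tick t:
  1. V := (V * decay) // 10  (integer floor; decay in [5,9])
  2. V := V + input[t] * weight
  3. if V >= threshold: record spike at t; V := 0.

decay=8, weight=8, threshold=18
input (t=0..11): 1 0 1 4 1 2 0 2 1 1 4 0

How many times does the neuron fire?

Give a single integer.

Answer: 4

Derivation:
t=0: input=1 -> V=8
t=1: input=0 -> V=6
t=2: input=1 -> V=12
t=3: input=4 -> V=0 FIRE
t=4: input=1 -> V=8
t=5: input=2 -> V=0 FIRE
t=6: input=0 -> V=0
t=7: input=2 -> V=16
t=8: input=1 -> V=0 FIRE
t=9: input=1 -> V=8
t=10: input=4 -> V=0 FIRE
t=11: input=0 -> V=0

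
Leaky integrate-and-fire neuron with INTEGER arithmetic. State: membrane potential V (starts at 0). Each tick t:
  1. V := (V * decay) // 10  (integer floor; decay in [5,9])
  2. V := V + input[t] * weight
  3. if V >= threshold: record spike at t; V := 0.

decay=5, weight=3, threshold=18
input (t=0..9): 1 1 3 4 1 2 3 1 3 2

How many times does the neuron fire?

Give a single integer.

t=0: input=1 -> V=3
t=1: input=1 -> V=4
t=2: input=3 -> V=11
t=3: input=4 -> V=17
t=4: input=1 -> V=11
t=5: input=2 -> V=11
t=6: input=3 -> V=14
t=7: input=1 -> V=10
t=8: input=3 -> V=14
t=9: input=2 -> V=13

Answer: 0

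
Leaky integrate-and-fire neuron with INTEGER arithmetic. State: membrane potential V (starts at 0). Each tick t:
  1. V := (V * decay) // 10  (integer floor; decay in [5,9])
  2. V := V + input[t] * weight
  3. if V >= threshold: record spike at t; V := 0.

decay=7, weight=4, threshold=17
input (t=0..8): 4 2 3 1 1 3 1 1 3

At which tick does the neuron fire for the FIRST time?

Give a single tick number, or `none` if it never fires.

t=0: input=4 -> V=16
t=1: input=2 -> V=0 FIRE
t=2: input=3 -> V=12
t=3: input=1 -> V=12
t=4: input=1 -> V=12
t=5: input=3 -> V=0 FIRE
t=6: input=1 -> V=4
t=7: input=1 -> V=6
t=8: input=3 -> V=16

Answer: 1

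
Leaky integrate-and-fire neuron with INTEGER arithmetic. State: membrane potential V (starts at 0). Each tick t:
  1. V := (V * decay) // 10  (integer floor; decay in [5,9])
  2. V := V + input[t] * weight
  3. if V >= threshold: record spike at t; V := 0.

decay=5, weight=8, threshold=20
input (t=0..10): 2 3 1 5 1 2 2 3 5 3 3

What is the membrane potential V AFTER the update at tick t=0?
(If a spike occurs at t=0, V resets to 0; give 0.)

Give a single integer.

Answer: 16

Derivation:
t=0: input=2 -> V=16
t=1: input=3 -> V=0 FIRE
t=2: input=1 -> V=8
t=3: input=5 -> V=0 FIRE
t=4: input=1 -> V=8
t=5: input=2 -> V=0 FIRE
t=6: input=2 -> V=16
t=7: input=3 -> V=0 FIRE
t=8: input=5 -> V=0 FIRE
t=9: input=3 -> V=0 FIRE
t=10: input=3 -> V=0 FIRE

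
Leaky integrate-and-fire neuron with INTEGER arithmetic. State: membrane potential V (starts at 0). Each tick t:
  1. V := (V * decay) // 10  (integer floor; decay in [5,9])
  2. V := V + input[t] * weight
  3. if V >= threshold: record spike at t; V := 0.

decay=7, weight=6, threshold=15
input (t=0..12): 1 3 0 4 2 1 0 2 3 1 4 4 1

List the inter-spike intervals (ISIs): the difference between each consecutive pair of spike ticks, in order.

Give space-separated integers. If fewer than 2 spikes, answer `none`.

t=0: input=1 -> V=6
t=1: input=3 -> V=0 FIRE
t=2: input=0 -> V=0
t=3: input=4 -> V=0 FIRE
t=4: input=2 -> V=12
t=5: input=1 -> V=14
t=6: input=0 -> V=9
t=7: input=2 -> V=0 FIRE
t=8: input=3 -> V=0 FIRE
t=9: input=1 -> V=6
t=10: input=4 -> V=0 FIRE
t=11: input=4 -> V=0 FIRE
t=12: input=1 -> V=6

Answer: 2 4 1 2 1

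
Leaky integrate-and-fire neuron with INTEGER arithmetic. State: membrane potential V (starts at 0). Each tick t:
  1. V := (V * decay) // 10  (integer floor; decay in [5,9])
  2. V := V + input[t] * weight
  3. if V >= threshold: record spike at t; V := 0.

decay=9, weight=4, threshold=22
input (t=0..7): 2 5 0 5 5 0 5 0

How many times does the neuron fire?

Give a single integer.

Answer: 2

Derivation:
t=0: input=2 -> V=8
t=1: input=5 -> V=0 FIRE
t=2: input=0 -> V=0
t=3: input=5 -> V=20
t=4: input=5 -> V=0 FIRE
t=5: input=0 -> V=0
t=6: input=5 -> V=20
t=7: input=0 -> V=18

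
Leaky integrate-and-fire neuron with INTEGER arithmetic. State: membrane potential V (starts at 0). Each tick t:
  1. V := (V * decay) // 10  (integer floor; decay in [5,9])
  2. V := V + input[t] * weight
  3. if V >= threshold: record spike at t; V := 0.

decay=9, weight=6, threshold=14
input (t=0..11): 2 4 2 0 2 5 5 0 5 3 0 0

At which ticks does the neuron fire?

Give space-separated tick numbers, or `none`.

Answer: 1 4 5 6 8 9

Derivation:
t=0: input=2 -> V=12
t=1: input=4 -> V=0 FIRE
t=2: input=2 -> V=12
t=3: input=0 -> V=10
t=4: input=2 -> V=0 FIRE
t=5: input=5 -> V=0 FIRE
t=6: input=5 -> V=0 FIRE
t=7: input=0 -> V=0
t=8: input=5 -> V=0 FIRE
t=9: input=3 -> V=0 FIRE
t=10: input=0 -> V=0
t=11: input=0 -> V=0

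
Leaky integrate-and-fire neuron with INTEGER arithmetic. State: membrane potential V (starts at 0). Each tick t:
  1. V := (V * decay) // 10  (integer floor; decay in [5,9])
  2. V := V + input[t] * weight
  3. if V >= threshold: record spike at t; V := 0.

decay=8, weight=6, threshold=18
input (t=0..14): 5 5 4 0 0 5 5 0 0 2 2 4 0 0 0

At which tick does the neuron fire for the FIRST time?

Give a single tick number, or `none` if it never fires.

t=0: input=5 -> V=0 FIRE
t=1: input=5 -> V=0 FIRE
t=2: input=4 -> V=0 FIRE
t=3: input=0 -> V=0
t=4: input=0 -> V=0
t=5: input=5 -> V=0 FIRE
t=6: input=5 -> V=0 FIRE
t=7: input=0 -> V=0
t=8: input=0 -> V=0
t=9: input=2 -> V=12
t=10: input=2 -> V=0 FIRE
t=11: input=4 -> V=0 FIRE
t=12: input=0 -> V=0
t=13: input=0 -> V=0
t=14: input=0 -> V=0

Answer: 0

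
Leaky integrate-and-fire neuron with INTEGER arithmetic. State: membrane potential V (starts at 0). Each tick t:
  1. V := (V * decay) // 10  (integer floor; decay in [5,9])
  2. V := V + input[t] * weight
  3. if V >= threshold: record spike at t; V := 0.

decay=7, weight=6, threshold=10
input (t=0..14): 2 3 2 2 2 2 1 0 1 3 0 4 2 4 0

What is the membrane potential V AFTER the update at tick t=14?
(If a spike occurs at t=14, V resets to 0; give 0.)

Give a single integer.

t=0: input=2 -> V=0 FIRE
t=1: input=3 -> V=0 FIRE
t=2: input=2 -> V=0 FIRE
t=3: input=2 -> V=0 FIRE
t=4: input=2 -> V=0 FIRE
t=5: input=2 -> V=0 FIRE
t=6: input=1 -> V=6
t=7: input=0 -> V=4
t=8: input=1 -> V=8
t=9: input=3 -> V=0 FIRE
t=10: input=0 -> V=0
t=11: input=4 -> V=0 FIRE
t=12: input=2 -> V=0 FIRE
t=13: input=4 -> V=0 FIRE
t=14: input=0 -> V=0

Answer: 0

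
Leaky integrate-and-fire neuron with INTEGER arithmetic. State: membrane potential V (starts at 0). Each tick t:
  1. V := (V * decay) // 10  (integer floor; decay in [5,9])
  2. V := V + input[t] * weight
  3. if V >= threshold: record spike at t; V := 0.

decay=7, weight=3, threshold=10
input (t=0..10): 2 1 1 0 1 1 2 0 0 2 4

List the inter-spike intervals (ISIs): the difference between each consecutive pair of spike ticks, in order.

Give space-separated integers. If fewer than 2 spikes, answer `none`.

Answer: 4

Derivation:
t=0: input=2 -> V=6
t=1: input=1 -> V=7
t=2: input=1 -> V=7
t=3: input=0 -> V=4
t=4: input=1 -> V=5
t=5: input=1 -> V=6
t=6: input=2 -> V=0 FIRE
t=7: input=0 -> V=0
t=8: input=0 -> V=0
t=9: input=2 -> V=6
t=10: input=4 -> V=0 FIRE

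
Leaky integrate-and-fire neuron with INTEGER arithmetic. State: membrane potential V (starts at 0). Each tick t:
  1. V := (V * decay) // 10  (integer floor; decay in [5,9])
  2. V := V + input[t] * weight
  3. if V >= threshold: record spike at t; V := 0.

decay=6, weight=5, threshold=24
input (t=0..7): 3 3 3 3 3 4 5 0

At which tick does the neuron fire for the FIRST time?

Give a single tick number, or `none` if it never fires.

t=0: input=3 -> V=15
t=1: input=3 -> V=0 FIRE
t=2: input=3 -> V=15
t=3: input=3 -> V=0 FIRE
t=4: input=3 -> V=15
t=5: input=4 -> V=0 FIRE
t=6: input=5 -> V=0 FIRE
t=7: input=0 -> V=0

Answer: 1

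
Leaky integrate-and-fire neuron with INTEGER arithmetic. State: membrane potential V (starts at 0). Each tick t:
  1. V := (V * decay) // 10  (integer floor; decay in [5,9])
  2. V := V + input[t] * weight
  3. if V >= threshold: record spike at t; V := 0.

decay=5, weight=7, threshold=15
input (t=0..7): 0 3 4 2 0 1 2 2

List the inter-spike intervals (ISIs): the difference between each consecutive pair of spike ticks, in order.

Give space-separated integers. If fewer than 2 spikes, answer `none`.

Answer: 1 4

Derivation:
t=0: input=0 -> V=0
t=1: input=3 -> V=0 FIRE
t=2: input=4 -> V=0 FIRE
t=3: input=2 -> V=14
t=4: input=0 -> V=7
t=5: input=1 -> V=10
t=6: input=2 -> V=0 FIRE
t=7: input=2 -> V=14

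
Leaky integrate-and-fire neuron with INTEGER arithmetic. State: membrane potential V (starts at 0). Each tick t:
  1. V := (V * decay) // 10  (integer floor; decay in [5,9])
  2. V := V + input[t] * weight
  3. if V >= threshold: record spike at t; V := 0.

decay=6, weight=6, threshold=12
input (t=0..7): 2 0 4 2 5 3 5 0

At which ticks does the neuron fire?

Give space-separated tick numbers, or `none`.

Answer: 0 2 3 4 5 6

Derivation:
t=0: input=2 -> V=0 FIRE
t=1: input=0 -> V=0
t=2: input=4 -> V=0 FIRE
t=3: input=2 -> V=0 FIRE
t=4: input=5 -> V=0 FIRE
t=5: input=3 -> V=0 FIRE
t=6: input=5 -> V=0 FIRE
t=7: input=0 -> V=0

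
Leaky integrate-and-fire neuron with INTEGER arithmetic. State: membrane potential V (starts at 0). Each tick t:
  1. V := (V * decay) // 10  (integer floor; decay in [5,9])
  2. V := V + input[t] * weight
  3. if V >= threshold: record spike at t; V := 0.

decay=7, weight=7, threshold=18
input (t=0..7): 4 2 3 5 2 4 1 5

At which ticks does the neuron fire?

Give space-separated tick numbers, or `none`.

Answer: 0 2 3 5 7

Derivation:
t=0: input=4 -> V=0 FIRE
t=1: input=2 -> V=14
t=2: input=3 -> V=0 FIRE
t=3: input=5 -> V=0 FIRE
t=4: input=2 -> V=14
t=5: input=4 -> V=0 FIRE
t=6: input=1 -> V=7
t=7: input=5 -> V=0 FIRE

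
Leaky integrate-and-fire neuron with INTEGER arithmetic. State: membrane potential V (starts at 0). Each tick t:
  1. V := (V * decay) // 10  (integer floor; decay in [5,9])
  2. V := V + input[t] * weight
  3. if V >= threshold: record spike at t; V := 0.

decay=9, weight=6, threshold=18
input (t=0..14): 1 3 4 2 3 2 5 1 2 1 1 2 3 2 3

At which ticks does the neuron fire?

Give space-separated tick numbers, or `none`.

t=0: input=1 -> V=6
t=1: input=3 -> V=0 FIRE
t=2: input=4 -> V=0 FIRE
t=3: input=2 -> V=12
t=4: input=3 -> V=0 FIRE
t=5: input=2 -> V=12
t=6: input=5 -> V=0 FIRE
t=7: input=1 -> V=6
t=8: input=2 -> V=17
t=9: input=1 -> V=0 FIRE
t=10: input=1 -> V=6
t=11: input=2 -> V=17
t=12: input=3 -> V=0 FIRE
t=13: input=2 -> V=12
t=14: input=3 -> V=0 FIRE

Answer: 1 2 4 6 9 12 14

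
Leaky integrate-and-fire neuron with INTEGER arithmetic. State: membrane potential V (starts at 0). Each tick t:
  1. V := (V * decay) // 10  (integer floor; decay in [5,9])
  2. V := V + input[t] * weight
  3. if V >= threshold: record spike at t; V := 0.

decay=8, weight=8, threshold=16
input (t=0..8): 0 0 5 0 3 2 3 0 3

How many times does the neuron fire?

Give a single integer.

Answer: 5

Derivation:
t=0: input=0 -> V=0
t=1: input=0 -> V=0
t=2: input=5 -> V=0 FIRE
t=3: input=0 -> V=0
t=4: input=3 -> V=0 FIRE
t=5: input=2 -> V=0 FIRE
t=6: input=3 -> V=0 FIRE
t=7: input=0 -> V=0
t=8: input=3 -> V=0 FIRE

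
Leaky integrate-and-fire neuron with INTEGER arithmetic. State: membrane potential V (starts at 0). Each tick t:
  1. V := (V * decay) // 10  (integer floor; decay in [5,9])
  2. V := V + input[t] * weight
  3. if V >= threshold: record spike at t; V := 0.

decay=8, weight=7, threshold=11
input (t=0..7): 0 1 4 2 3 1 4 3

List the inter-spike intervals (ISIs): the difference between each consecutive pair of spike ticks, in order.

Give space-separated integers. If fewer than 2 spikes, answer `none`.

Answer: 1 1 2 1

Derivation:
t=0: input=0 -> V=0
t=1: input=1 -> V=7
t=2: input=4 -> V=0 FIRE
t=3: input=2 -> V=0 FIRE
t=4: input=3 -> V=0 FIRE
t=5: input=1 -> V=7
t=6: input=4 -> V=0 FIRE
t=7: input=3 -> V=0 FIRE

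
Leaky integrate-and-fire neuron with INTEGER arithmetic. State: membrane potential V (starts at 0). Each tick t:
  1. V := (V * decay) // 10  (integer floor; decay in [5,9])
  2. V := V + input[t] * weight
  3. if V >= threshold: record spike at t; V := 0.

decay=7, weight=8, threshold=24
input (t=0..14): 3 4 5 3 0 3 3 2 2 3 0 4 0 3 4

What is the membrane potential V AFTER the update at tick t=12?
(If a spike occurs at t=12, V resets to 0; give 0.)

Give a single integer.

Answer: 0

Derivation:
t=0: input=3 -> V=0 FIRE
t=1: input=4 -> V=0 FIRE
t=2: input=5 -> V=0 FIRE
t=3: input=3 -> V=0 FIRE
t=4: input=0 -> V=0
t=5: input=3 -> V=0 FIRE
t=6: input=3 -> V=0 FIRE
t=7: input=2 -> V=16
t=8: input=2 -> V=0 FIRE
t=9: input=3 -> V=0 FIRE
t=10: input=0 -> V=0
t=11: input=4 -> V=0 FIRE
t=12: input=0 -> V=0
t=13: input=3 -> V=0 FIRE
t=14: input=4 -> V=0 FIRE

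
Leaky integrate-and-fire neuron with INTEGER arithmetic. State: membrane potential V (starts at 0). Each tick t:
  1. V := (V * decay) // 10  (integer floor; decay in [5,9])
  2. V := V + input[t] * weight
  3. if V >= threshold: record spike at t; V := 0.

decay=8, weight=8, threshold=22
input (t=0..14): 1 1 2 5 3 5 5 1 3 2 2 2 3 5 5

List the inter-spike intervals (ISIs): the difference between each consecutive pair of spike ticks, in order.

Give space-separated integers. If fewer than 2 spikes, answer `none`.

Answer: 1 1 1 1 2 2 2 1 1

Derivation:
t=0: input=1 -> V=8
t=1: input=1 -> V=14
t=2: input=2 -> V=0 FIRE
t=3: input=5 -> V=0 FIRE
t=4: input=3 -> V=0 FIRE
t=5: input=5 -> V=0 FIRE
t=6: input=5 -> V=0 FIRE
t=7: input=1 -> V=8
t=8: input=3 -> V=0 FIRE
t=9: input=2 -> V=16
t=10: input=2 -> V=0 FIRE
t=11: input=2 -> V=16
t=12: input=3 -> V=0 FIRE
t=13: input=5 -> V=0 FIRE
t=14: input=5 -> V=0 FIRE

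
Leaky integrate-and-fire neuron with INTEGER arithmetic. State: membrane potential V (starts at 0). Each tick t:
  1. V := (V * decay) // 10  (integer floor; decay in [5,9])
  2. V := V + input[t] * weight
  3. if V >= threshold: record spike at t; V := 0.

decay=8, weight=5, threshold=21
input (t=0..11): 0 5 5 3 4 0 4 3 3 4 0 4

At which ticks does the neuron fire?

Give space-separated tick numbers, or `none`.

t=0: input=0 -> V=0
t=1: input=5 -> V=0 FIRE
t=2: input=5 -> V=0 FIRE
t=3: input=3 -> V=15
t=4: input=4 -> V=0 FIRE
t=5: input=0 -> V=0
t=6: input=4 -> V=20
t=7: input=3 -> V=0 FIRE
t=8: input=3 -> V=15
t=9: input=4 -> V=0 FIRE
t=10: input=0 -> V=0
t=11: input=4 -> V=20

Answer: 1 2 4 7 9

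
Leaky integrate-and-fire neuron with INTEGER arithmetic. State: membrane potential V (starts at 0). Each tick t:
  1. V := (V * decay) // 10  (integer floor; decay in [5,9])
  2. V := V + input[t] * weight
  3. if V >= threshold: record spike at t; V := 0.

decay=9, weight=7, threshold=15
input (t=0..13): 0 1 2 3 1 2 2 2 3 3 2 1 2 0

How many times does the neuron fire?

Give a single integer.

t=0: input=0 -> V=0
t=1: input=1 -> V=7
t=2: input=2 -> V=0 FIRE
t=3: input=3 -> V=0 FIRE
t=4: input=1 -> V=7
t=5: input=2 -> V=0 FIRE
t=6: input=2 -> V=14
t=7: input=2 -> V=0 FIRE
t=8: input=3 -> V=0 FIRE
t=9: input=3 -> V=0 FIRE
t=10: input=2 -> V=14
t=11: input=1 -> V=0 FIRE
t=12: input=2 -> V=14
t=13: input=0 -> V=12

Answer: 7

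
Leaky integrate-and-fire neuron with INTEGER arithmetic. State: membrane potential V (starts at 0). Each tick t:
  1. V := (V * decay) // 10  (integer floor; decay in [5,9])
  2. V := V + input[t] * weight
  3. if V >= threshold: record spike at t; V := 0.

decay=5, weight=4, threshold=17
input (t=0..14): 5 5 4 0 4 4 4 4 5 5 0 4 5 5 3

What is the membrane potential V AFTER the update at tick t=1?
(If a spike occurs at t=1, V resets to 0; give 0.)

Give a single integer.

t=0: input=5 -> V=0 FIRE
t=1: input=5 -> V=0 FIRE
t=2: input=4 -> V=16
t=3: input=0 -> V=8
t=4: input=4 -> V=0 FIRE
t=5: input=4 -> V=16
t=6: input=4 -> V=0 FIRE
t=7: input=4 -> V=16
t=8: input=5 -> V=0 FIRE
t=9: input=5 -> V=0 FIRE
t=10: input=0 -> V=0
t=11: input=4 -> V=16
t=12: input=5 -> V=0 FIRE
t=13: input=5 -> V=0 FIRE
t=14: input=3 -> V=12

Answer: 0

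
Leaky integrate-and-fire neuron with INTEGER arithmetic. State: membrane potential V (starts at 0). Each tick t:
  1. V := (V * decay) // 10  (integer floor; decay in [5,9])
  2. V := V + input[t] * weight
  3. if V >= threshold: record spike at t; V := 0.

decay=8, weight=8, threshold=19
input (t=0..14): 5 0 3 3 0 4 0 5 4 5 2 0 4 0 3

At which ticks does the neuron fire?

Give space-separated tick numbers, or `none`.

t=0: input=5 -> V=0 FIRE
t=1: input=0 -> V=0
t=2: input=3 -> V=0 FIRE
t=3: input=3 -> V=0 FIRE
t=4: input=0 -> V=0
t=5: input=4 -> V=0 FIRE
t=6: input=0 -> V=0
t=7: input=5 -> V=0 FIRE
t=8: input=4 -> V=0 FIRE
t=9: input=5 -> V=0 FIRE
t=10: input=2 -> V=16
t=11: input=0 -> V=12
t=12: input=4 -> V=0 FIRE
t=13: input=0 -> V=0
t=14: input=3 -> V=0 FIRE

Answer: 0 2 3 5 7 8 9 12 14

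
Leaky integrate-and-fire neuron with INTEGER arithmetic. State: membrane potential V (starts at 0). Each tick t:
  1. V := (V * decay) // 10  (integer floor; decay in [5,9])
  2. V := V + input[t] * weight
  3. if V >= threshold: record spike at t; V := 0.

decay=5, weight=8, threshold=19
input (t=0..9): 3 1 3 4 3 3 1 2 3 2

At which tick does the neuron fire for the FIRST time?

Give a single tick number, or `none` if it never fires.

t=0: input=3 -> V=0 FIRE
t=1: input=1 -> V=8
t=2: input=3 -> V=0 FIRE
t=3: input=4 -> V=0 FIRE
t=4: input=3 -> V=0 FIRE
t=5: input=3 -> V=0 FIRE
t=6: input=1 -> V=8
t=7: input=2 -> V=0 FIRE
t=8: input=3 -> V=0 FIRE
t=9: input=2 -> V=16

Answer: 0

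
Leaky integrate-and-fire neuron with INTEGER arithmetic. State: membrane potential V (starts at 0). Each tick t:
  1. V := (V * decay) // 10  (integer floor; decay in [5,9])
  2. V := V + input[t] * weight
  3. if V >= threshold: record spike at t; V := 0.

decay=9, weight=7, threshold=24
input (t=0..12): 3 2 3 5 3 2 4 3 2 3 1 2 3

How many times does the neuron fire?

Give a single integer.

Answer: 7

Derivation:
t=0: input=3 -> V=21
t=1: input=2 -> V=0 FIRE
t=2: input=3 -> V=21
t=3: input=5 -> V=0 FIRE
t=4: input=3 -> V=21
t=5: input=2 -> V=0 FIRE
t=6: input=4 -> V=0 FIRE
t=7: input=3 -> V=21
t=8: input=2 -> V=0 FIRE
t=9: input=3 -> V=21
t=10: input=1 -> V=0 FIRE
t=11: input=2 -> V=14
t=12: input=3 -> V=0 FIRE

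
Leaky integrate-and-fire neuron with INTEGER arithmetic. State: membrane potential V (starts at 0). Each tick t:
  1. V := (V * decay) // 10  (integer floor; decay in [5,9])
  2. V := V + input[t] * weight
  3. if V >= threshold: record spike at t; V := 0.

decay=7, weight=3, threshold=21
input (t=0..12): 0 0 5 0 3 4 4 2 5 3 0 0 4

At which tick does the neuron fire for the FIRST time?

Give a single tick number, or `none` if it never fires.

t=0: input=0 -> V=0
t=1: input=0 -> V=0
t=2: input=5 -> V=15
t=3: input=0 -> V=10
t=4: input=3 -> V=16
t=5: input=4 -> V=0 FIRE
t=6: input=4 -> V=12
t=7: input=2 -> V=14
t=8: input=5 -> V=0 FIRE
t=9: input=3 -> V=9
t=10: input=0 -> V=6
t=11: input=0 -> V=4
t=12: input=4 -> V=14

Answer: 5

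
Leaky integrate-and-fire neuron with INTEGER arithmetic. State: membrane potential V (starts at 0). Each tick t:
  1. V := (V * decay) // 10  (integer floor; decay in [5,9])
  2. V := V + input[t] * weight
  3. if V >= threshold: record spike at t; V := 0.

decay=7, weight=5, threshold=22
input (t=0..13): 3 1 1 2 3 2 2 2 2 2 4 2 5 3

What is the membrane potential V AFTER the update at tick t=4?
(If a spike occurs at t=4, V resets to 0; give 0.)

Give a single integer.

t=0: input=3 -> V=15
t=1: input=1 -> V=15
t=2: input=1 -> V=15
t=3: input=2 -> V=20
t=4: input=3 -> V=0 FIRE
t=5: input=2 -> V=10
t=6: input=2 -> V=17
t=7: input=2 -> V=21
t=8: input=2 -> V=0 FIRE
t=9: input=2 -> V=10
t=10: input=4 -> V=0 FIRE
t=11: input=2 -> V=10
t=12: input=5 -> V=0 FIRE
t=13: input=3 -> V=15

Answer: 0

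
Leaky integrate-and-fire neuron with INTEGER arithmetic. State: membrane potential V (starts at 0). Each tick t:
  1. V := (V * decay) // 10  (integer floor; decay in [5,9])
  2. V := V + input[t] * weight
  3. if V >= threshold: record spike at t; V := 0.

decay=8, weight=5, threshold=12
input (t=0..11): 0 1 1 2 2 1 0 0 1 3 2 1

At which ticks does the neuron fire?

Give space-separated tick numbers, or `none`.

Answer: 3 5 9 11

Derivation:
t=0: input=0 -> V=0
t=1: input=1 -> V=5
t=2: input=1 -> V=9
t=3: input=2 -> V=0 FIRE
t=4: input=2 -> V=10
t=5: input=1 -> V=0 FIRE
t=6: input=0 -> V=0
t=7: input=0 -> V=0
t=8: input=1 -> V=5
t=9: input=3 -> V=0 FIRE
t=10: input=2 -> V=10
t=11: input=1 -> V=0 FIRE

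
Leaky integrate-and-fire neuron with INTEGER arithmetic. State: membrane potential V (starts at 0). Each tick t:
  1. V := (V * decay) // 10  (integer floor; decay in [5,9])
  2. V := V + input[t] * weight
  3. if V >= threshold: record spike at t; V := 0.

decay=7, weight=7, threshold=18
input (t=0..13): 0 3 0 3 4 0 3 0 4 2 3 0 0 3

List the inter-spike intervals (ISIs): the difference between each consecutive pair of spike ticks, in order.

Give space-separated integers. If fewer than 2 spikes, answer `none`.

t=0: input=0 -> V=0
t=1: input=3 -> V=0 FIRE
t=2: input=0 -> V=0
t=3: input=3 -> V=0 FIRE
t=4: input=4 -> V=0 FIRE
t=5: input=0 -> V=0
t=6: input=3 -> V=0 FIRE
t=7: input=0 -> V=0
t=8: input=4 -> V=0 FIRE
t=9: input=2 -> V=14
t=10: input=3 -> V=0 FIRE
t=11: input=0 -> V=0
t=12: input=0 -> V=0
t=13: input=3 -> V=0 FIRE

Answer: 2 1 2 2 2 3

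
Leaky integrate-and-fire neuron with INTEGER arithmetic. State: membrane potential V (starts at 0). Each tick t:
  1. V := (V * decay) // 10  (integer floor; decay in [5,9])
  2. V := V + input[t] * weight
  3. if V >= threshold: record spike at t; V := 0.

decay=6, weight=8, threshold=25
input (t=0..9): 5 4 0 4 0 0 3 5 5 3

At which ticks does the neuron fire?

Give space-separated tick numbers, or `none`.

t=0: input=5 -> V=0 FIRE
t=1: input=4 -> V=0 FIRE
t=2: input=0 -> V=0
t=3: input=4 -> V=0 FIRE
t=4: input=0 -> V=0
t=5: input=0 -> V=0
t=6: input=3 -> V=24
t=7: input=5 -> V=0 FIRE
t=8: input=5 -> V=0 FIRE
t=9: input=3 -> V=24

Answer: 0 1 3 7 8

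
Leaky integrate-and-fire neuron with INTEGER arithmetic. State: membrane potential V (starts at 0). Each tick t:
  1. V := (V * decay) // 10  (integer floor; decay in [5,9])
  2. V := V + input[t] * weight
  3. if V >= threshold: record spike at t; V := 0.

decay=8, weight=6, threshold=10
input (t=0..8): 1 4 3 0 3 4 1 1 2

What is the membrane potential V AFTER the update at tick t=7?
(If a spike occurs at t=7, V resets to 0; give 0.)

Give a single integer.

t=0: input=1 -> V=6
t=1: input=4 -> V=0 FIRE
t=2: input=3 -> V=0 FIRE
t=3: input=0 -> V=0
t=4: input=3 -> V=0 FIRE
t=5: input=4 -> V=0 FIRE
t=6: input=1 -> V=6
t=7: input=1 -> V=0 FIRE
t=8: input=2 -> V=0 FIRE

Answer: 0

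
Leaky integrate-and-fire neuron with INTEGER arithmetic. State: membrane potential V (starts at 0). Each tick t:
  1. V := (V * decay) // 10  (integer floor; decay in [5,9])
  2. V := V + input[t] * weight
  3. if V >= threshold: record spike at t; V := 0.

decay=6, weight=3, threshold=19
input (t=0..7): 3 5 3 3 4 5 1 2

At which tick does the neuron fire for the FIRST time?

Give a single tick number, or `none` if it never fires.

t=0: input=3 -> V=9
t=1: input=5 -> V=0 FIRE
t=2: input=3 -> V=9
t=3: input=3 -> V=14
t=4: input=4 -> V=0 FIRE
t=5: input=5 -> V=15
t=6: input=1 -> V=12
t=7: input=2 -> V=13

Answer: 1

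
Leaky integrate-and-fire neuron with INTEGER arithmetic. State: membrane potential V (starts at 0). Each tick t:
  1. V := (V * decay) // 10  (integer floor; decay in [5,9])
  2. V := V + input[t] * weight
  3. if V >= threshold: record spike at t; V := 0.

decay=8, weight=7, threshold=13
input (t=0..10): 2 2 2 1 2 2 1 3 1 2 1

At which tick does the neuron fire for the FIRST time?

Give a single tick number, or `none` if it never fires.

Answer: 0

Derivation:
t=0: input=2 -> V=0 FIRE
t=1: input=2 -> V=0 FIRE
t=2: input=2 -> V=0 FIRE
t=3: input=1 -> V=7
t=4: input=2 -> V=0 FIRE
t=5: input=2 -> V=0 FIRE
t=6: input=1 -> V=7
t=7: input=3 -> V=0 FIRE
t=8: input=1 -> V=7
t=9: input=2 -> V=0 FIRE
t=10: input=1 -> V=7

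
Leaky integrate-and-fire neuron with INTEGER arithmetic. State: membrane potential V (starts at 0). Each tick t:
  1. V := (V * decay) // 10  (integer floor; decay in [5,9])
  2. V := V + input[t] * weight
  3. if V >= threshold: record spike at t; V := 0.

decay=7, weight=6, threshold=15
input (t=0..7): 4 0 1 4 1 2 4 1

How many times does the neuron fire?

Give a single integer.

Answer: 4

Derivation:
t=0: input=4 -> V=0 FIRE
t=1: input=0 -> V=0
t=2: input=1 -> V=6
t=3: input=4 -> V=0 FIRE
t=4: input=1 -> V=6
t=5: input=2 -> V=0 FIRE
t=6: input=4 -> V=0 FIRE
t=7: input=1 -> V=6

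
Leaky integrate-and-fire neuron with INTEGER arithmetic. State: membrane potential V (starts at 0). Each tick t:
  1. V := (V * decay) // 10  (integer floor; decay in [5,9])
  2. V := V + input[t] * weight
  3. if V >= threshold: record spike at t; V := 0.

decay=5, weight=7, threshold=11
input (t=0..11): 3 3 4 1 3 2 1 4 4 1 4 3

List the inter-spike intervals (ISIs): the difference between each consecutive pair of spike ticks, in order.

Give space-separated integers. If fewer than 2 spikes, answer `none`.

t=0: input=3 -> V=0 FIRE
t=1: input=3 -> V=0 FIRE
t=2: input=4 -> V=0 FIRE
t=3: input=1 -> V=7
t=4: input=3 -> V=0 FIRE
t=5: input=2 -> V=0 FIRE
t=6: input=1 -> V=7
t=7: input=4 -> V=0 FIRE
t=8: input=4 -> V=0 FIRE
t=9: input=1 -> V=7
t=10: input=4 -> V=0 FIRE
t=11: input=3 -> V=0 FIRE

Answer: 1 1 2 1 2 1 2 1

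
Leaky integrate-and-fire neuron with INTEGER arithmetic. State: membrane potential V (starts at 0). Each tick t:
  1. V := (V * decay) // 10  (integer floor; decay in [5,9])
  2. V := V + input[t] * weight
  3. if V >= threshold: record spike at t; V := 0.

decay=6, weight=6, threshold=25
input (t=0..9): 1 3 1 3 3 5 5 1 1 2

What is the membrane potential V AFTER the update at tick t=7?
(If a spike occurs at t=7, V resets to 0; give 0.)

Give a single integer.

Answer: 6

Derivation:
t=0: input=1 -> V=6
t=1: input=3 -> V=21
t=2: input=1 -> V=18
t=3: input=3 -> V=0 FIRE
t=4: input=3 -> V=18
t=5: input=5 -> V=0 FIRE
t=6: input=5 -> V=0 FIRE
t=7: input=1 -> V=6
t=8: input=1 -> V=9
t=9: input=2 -> V=17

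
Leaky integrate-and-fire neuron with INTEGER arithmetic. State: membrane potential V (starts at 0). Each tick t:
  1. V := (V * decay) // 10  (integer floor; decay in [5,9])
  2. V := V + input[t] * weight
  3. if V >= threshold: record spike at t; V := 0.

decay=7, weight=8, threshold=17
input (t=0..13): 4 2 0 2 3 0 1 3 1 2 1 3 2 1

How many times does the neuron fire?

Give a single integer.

t=0: input=4 -> V=0 FIRE
t=1: input=2 -> V=16
t=2: input=0 -> V=11
t=3: input=2 -> V=0 FIRE
t=4: input=3 -> V=0 FIRE
t=5: input=0 -> V=0
t=6: input=1 -> V=8
t=7: input=3 -> V=0 FIRE
t=8: input=1 -> V=8
t=9: input=2 -> V=0 FIRE
t=10: input=1 -> V=8
t=11: input=3 -> V=0 FIRE
t=12: input=2 -> V=16
t=13: input=1 -> V=0 FIRE

Answer: 7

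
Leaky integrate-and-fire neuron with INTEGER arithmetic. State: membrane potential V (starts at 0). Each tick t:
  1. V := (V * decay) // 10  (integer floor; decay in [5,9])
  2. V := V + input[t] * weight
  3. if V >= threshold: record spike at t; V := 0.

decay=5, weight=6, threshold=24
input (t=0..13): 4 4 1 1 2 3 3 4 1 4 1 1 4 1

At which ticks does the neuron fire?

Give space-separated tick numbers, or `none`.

Answer: 0 1 5 7 9 12

Derivation:
t=0: input=4 -> V=0 FIRE
t=1: input=4 -> V=0 FIRE
t=2: input=1 -> V=6
t=3: input=1 -> V=9
t=4: input=2 -> V=16
t=5: input=3 -> V=0 FIRE
t=6: input=3 -> V=18
t=7: input=4 -> V=0 FIRE
t=8: input=1 -> V=6
t=9: input=4 -> V=0 FIRE
t=10: input=1 -> V=6
t=11: input=1 -> V=9
t=12: input=4 -> V=0 FIRE
t=13: input=1 -> V=6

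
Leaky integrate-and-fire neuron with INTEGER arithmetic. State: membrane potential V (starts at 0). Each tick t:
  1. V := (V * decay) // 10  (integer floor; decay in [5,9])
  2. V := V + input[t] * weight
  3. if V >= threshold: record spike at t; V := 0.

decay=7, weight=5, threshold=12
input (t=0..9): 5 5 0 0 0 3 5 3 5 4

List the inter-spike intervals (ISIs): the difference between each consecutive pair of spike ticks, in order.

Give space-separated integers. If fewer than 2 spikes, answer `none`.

t=0: input=5 -> V=0 FIRE
t=1: input=5 -> V=0 FIRE
t=2: input=0 -> V=0
t=3: input=0 -> V=0
t=4: input=0 -> V=0
t=5: input=3 -> V=0 FIRE
t=6: input=5 -> V=0 FIRE
t=7: input=3 -> V=0 FIRE
t=8: input=5 -> V=0 FIRE
t=9: input=4 -> V=0 FIRE

Answer: 1 4 1 1 1 1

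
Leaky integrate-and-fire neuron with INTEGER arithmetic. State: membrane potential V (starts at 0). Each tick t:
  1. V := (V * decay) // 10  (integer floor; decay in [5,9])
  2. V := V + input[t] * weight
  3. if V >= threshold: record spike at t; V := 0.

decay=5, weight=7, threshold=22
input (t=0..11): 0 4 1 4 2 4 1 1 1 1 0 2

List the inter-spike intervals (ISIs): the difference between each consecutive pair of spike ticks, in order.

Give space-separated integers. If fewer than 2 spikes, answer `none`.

t=0: input=0 -> V=0
t=1: input=4 -> V=0 FIRE
t=2: input=1 -> V=7
t=3: input=4 -> V=0 FIRE
t=4: input=2 -> V=14
t=5: input=4 -> V=0 FIRE
t=6: input=1 -> V=7
t=7: input=1 -> V=10
t=8: input=1 -> V=12
t=9: input=1 -> V=13
t=10: input=0 -> V=6
t=11: input=2 -> V=17

Answer: 2 2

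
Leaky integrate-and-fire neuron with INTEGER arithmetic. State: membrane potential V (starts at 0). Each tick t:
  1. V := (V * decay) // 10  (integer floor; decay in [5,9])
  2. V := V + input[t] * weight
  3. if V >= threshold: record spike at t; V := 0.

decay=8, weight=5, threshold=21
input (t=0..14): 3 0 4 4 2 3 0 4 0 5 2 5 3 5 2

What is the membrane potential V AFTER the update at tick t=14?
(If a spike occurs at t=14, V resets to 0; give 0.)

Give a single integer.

t=0: input=3 -> V=15
t=1: input=0 -> V=12
t=2: input=4 -> V=0 FIRE
t=3: input=4 -> V=20
t=4: input=2 -> V=0 FIRE
t=5: input=3 -> V=15
t=6: input=0 -> V=12
t=7: input=4 -> V=0 FIRE
t=8: input=0 -> V=0
t=9: input=5 -> V=0 FIRE
t=10: input=2 -> V=10
t=11: input=5 -> V=0 FIRE
t=12: input=3 -> V=15
t=13: input=5 -> V=0 FIRE
t=14: input=2 -> V=10

Answer: 10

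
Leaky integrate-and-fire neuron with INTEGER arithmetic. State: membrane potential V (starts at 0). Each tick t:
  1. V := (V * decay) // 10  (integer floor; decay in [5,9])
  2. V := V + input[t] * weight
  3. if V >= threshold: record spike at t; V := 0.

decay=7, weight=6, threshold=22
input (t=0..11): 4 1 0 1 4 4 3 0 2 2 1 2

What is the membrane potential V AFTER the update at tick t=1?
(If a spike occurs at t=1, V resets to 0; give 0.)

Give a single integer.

Answer: 6

Derivation:
t=0: input=4 -> V=0 FIRE
t=1: input=1 -> V=6
t=2: input=0 -> V=4
t=3: input=1 -> V=8
t=4: input=4 -> V=0 FIRE
t=5: input=4 -> V=0 FIRE
t=6: input=3 -> V=18
t=7: input=0 -> V=12
t=8: input=2 -> V=20
t=9: input=2 -> V=0 FIRE
t=10: input=1 -> V=6
t=11: input=2 -> V=16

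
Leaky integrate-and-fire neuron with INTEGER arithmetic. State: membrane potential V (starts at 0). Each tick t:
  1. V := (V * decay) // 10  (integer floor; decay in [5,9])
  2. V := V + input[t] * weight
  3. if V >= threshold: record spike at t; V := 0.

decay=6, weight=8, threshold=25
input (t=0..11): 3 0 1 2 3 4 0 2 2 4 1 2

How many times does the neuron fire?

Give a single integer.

t=0: input=3 -> V=24
t=1: input=0 -> V=14
t=2: input=1 -> V=16
t=3: input=2 -> V=0 FIRE
t=4: input=3 -> V=24
t=5: input=4 -> V=0 FIRE
t=6: input=0 -> V=0
t=7: input=2 -> V=16
t=8: input=2 -> V=0 FIRE
t=9: input=4 -> V=0 FIRE
t=10: input=1 -> V=8
t=11: input=2 -> V=20

Answer: 4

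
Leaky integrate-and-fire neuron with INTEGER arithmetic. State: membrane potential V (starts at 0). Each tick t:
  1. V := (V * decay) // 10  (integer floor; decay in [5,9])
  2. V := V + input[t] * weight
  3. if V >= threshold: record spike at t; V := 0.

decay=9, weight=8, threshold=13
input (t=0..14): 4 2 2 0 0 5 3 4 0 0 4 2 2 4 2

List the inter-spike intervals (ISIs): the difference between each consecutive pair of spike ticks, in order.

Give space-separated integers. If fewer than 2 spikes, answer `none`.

t=0: input=4 -> V=0 FIRE
t=1: input=2 -> V=0 FIRE
t=2: input=2 -> V=0 FIRE
t=3: input=0 -> V=0
t=4: input=0 -> V=0
t=5: input=5 -> V=0 FIRE
t=6: input=3 -> V=0 FIRE
t=7: input=4 -> V=0 FIRE
t=8: input=0 -> V=0
t=9: input=0 -> V=0
t=10: input=4 -> V=0 FIRE
t=11: input=2 -> V=0 FIRE
t=12: input=2 -> V=0 FIRE
t=13: input=4 -> V=0 FIRE
t=14: input=2 -> V=0 FIRE

Answer: 1 1 3 1 1 3 1 1 1 1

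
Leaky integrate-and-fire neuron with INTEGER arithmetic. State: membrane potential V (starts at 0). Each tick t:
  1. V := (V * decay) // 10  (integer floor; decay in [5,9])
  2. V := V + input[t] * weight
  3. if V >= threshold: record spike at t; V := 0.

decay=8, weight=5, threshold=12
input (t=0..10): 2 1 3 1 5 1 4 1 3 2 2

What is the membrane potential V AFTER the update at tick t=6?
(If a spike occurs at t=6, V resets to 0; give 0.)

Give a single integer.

Answer: 0

Derivation:
t=0: input=2 -> V=10
t=1: input=1 -> V=0 FIRE
t=2: input=3 -> V=0 FIRE
t=3: input=1 -> V=5
t=4: input=5 -> V=0 FIRE
t=5: input=1 -> V=5
t=6: input=4 -> V=0 FIRE
t=7: input=1 -> V=5
t=8: input=3 -> V=0 FIRE
t=9: input=2 -> V=10
t=10: input=2 -> V=0 FIRE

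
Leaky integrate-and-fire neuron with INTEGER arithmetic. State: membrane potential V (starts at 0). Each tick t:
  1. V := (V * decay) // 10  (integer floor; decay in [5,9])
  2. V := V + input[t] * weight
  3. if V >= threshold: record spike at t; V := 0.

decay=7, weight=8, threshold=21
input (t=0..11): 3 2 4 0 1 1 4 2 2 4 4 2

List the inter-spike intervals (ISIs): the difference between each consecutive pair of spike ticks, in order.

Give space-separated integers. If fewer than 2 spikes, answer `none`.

Answer: 2 4 2 1 1

Derivation:
t=0: input=3 -> V=0 FIRE
t=1: input=2 -> V=16
t=2: input=4 -> V=0 FIRE
t=3: input=0 -> V=0
t=4: input=1 -> V=8
t=5: input=1 -> V=13
t=6: input=4 -> V=0 FIRE
t=7: input=2 -> V=16
t=8: input=2 -> V=0 FIRE
t=9: input=4 -> V=0 FIRE
t=10: input=4 -> V=0 FIRE
t=11: input=2 -> V=16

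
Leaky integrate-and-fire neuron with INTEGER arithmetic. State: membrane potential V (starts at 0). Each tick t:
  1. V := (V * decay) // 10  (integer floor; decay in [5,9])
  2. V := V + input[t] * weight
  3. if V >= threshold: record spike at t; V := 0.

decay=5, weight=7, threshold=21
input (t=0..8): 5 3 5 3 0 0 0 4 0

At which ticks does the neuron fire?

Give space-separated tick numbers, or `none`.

Answer: 0 1 2 3 7

Derivation:
t=0: input=5 -> V=0 FIRE
t=1: input=3 -> V=0 FIRE
t=2: input=5 -> V=0 FIRE
t=3: input=3 -> V=0 FIRE
t=4: input=0 -> V=0
t=5: input=0 -> V=0
t=6: input=0 -> V=0
t=7: input=4 -> V=0 FIRE
t=8: input=0 -> V=0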